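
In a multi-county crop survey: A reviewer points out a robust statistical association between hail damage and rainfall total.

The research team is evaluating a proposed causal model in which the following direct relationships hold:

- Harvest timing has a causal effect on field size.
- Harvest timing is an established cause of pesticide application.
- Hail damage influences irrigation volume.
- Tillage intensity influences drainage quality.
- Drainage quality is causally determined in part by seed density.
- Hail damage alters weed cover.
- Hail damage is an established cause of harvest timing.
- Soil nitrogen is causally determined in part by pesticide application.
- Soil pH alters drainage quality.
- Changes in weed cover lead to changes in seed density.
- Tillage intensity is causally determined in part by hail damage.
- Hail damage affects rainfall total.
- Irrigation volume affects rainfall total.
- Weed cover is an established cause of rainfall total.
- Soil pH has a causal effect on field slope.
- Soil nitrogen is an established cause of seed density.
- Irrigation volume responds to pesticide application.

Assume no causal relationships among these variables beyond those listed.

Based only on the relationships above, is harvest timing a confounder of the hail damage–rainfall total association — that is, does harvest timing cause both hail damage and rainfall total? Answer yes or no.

no

Harvest timing has no stated causal path to hail damage. A confounder must cause both variables, so harvest timing does not qualify.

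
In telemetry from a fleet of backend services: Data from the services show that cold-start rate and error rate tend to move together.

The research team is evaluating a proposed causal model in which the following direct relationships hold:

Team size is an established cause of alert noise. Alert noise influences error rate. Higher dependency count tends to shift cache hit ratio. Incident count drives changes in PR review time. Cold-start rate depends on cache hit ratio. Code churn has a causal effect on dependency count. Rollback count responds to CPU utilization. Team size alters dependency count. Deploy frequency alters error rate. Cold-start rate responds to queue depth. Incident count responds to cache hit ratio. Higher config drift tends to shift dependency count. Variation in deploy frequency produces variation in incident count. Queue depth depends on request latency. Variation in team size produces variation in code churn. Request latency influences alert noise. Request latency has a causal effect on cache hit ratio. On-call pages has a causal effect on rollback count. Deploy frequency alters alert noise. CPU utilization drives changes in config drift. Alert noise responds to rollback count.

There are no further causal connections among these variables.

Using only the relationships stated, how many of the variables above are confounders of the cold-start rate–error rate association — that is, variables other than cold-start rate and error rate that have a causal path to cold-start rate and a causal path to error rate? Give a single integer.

The common causes are: CPU utilization (to cold-start rate via CPU utilization → config drift → dependency count → cache hit ratio → cold-start rate; to error rate via CPU utilization → rollback count → alert noise → error rate); request latency (to cold-start rate via request latency → queue depth → cold-start rate; to error rate via request latency → alert noise → error rate); team size (to cold-start rate via team size → dependency count → cache hit ratio → cold-start rate; to error rate via team size → alert noise → error rate).
Every other variable lacks a causal path to at least one of cold-start rate and error rate.

3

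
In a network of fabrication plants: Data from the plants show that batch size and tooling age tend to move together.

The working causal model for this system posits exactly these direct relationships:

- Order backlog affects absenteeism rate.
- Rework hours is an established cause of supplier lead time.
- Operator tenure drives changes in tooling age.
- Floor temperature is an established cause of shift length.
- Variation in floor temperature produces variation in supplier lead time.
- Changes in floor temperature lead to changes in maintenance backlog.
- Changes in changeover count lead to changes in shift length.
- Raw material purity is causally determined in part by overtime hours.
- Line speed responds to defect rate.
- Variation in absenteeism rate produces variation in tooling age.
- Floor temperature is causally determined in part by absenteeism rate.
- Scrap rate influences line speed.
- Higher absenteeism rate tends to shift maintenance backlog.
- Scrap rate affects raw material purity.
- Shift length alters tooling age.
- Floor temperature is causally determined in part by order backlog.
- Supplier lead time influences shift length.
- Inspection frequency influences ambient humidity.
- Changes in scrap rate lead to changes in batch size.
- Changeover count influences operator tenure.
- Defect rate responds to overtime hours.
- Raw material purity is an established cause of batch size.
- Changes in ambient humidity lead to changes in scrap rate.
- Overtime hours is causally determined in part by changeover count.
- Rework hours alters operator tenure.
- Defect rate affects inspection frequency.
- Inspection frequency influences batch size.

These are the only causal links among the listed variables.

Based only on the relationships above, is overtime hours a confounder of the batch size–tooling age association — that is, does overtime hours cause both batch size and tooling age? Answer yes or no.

no

Overtime hours has no stated causal path to tooling age. A confounder must cause both variables, so overtime hours does not qualify.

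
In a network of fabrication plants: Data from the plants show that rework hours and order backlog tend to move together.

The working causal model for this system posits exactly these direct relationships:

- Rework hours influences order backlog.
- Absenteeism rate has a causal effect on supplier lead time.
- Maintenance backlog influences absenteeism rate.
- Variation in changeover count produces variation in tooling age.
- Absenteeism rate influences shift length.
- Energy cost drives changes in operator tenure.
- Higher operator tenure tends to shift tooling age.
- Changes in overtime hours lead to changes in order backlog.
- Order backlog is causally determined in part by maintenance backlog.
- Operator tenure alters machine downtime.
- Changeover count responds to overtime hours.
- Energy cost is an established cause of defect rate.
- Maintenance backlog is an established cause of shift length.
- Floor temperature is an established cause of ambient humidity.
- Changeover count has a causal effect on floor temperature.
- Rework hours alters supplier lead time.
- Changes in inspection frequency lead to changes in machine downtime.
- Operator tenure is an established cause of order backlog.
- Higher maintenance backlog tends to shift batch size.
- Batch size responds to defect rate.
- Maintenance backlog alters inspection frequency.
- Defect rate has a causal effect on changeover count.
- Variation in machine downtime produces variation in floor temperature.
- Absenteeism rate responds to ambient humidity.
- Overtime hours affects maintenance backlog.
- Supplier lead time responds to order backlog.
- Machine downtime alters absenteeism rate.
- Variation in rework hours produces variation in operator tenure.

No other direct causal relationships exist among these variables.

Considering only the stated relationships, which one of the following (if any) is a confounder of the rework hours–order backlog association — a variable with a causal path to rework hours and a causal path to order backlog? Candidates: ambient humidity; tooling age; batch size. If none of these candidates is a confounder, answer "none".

None of the listed candidates has causal paths to both rework hours and order backlog in the stated relationships, so none is a common cause.

none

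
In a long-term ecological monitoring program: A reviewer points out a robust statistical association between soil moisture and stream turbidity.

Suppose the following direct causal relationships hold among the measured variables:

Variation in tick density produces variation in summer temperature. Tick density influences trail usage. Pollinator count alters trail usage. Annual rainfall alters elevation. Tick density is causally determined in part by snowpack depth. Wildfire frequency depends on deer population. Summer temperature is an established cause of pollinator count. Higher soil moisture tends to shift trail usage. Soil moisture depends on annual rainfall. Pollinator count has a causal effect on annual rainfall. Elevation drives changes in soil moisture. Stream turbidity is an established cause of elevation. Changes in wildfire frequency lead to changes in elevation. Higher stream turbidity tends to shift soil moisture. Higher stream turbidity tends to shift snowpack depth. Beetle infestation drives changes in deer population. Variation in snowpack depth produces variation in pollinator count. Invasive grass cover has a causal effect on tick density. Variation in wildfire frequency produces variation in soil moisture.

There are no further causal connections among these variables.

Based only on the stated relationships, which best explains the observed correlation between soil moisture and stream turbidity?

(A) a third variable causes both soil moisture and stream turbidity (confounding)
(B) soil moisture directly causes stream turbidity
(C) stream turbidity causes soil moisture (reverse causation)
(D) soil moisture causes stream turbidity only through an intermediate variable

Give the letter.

C

The stated link runs stream turbidity → soil moisture; soil moisture has no causal path to stream turbidity. No variable causes both, so confounding is ruled out. The correlation reflects reverse causation.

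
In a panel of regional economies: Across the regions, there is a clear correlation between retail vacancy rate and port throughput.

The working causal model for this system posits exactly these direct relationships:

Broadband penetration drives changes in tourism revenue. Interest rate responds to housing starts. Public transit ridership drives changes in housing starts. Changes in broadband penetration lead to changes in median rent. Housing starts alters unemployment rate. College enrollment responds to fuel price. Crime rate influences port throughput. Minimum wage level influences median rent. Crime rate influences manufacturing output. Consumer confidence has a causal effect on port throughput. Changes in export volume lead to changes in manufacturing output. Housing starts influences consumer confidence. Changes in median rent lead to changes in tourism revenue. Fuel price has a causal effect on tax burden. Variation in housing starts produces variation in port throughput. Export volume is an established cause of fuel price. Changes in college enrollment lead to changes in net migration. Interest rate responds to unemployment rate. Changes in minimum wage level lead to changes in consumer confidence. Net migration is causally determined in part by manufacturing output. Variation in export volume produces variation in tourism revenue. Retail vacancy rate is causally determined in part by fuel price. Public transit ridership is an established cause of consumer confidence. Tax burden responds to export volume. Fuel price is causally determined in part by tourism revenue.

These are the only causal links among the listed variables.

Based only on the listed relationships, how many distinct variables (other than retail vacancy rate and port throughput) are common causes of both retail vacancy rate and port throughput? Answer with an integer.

The common causes are: minimum wage level (to retail vacancy rate via minimum wage level → median rent → tourism revenue → fuel price → retail vacancy rate; to port throughput via minimum wage level → consumer confidence → port throughput).
Every other variable lacks a causal path to at least one of retail vacancy rate and port throughput.

1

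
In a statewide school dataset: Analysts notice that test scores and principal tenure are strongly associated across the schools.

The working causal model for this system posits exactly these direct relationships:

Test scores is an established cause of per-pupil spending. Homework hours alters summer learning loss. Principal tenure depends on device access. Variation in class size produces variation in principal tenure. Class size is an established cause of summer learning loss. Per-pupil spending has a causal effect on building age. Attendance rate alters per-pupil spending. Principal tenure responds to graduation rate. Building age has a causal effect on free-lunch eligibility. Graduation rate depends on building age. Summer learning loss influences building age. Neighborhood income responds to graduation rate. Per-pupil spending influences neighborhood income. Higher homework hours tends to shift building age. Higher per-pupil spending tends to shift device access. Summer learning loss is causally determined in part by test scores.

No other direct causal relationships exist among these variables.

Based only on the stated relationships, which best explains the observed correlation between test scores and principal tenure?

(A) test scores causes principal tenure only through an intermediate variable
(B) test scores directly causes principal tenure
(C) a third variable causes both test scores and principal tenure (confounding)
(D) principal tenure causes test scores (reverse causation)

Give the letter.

Test scores reaches principal tenure through test scores → per-pupil spending → device access → principal tenure — an indirect causal chain with no direct test scores → principal tenure link. No variable causes both test scores and principal tenure, so confounding is ruled out; the effect is mediated.

A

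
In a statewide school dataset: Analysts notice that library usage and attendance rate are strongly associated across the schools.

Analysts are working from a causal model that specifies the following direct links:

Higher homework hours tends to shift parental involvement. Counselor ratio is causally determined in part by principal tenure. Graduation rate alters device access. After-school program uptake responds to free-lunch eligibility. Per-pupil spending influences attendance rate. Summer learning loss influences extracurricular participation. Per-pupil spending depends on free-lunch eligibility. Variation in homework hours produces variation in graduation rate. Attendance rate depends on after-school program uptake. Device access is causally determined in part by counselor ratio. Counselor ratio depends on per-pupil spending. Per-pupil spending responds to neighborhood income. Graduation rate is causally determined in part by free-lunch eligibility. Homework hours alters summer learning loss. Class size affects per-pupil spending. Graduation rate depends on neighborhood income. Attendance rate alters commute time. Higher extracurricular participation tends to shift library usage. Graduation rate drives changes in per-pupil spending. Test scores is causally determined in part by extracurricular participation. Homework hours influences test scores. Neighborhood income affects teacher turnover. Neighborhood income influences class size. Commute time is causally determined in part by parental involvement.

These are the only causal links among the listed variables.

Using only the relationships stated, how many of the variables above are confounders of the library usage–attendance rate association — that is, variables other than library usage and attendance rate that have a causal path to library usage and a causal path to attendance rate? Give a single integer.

The common causes are: homework hours (to library usage via homework hours → summer learning loss → extracurricular participation → library usage; to attendance rate via homework hours → graduation rate → per-pupil spending → attendance rate).
Every other variable lacks a causal path to at least one of library usage and attendance rate.

1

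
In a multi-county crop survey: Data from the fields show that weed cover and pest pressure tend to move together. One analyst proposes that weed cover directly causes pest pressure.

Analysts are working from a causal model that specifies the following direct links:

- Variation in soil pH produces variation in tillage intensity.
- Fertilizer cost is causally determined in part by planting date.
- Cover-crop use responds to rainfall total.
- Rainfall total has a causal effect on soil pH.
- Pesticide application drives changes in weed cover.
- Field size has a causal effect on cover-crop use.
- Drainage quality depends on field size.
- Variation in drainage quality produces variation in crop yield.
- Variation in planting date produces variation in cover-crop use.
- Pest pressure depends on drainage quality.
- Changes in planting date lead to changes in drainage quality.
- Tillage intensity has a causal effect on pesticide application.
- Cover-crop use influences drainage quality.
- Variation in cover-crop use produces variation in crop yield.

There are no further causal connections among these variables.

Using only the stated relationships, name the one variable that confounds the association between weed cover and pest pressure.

Rainfall total has a causal path to weed cover (rainfall total → soil pH → tillage intensity → pesticide application → weed cover) and a separate causal path to pest pressure (rainfall total → cover-crop use → drainage quality → pest pressure), so it is a common cause of both.
No stated relationship gives weed cover a causal route to pest pressure, so the correlation is explained by the shared upstream cause rather than a direct effect.

rainfall total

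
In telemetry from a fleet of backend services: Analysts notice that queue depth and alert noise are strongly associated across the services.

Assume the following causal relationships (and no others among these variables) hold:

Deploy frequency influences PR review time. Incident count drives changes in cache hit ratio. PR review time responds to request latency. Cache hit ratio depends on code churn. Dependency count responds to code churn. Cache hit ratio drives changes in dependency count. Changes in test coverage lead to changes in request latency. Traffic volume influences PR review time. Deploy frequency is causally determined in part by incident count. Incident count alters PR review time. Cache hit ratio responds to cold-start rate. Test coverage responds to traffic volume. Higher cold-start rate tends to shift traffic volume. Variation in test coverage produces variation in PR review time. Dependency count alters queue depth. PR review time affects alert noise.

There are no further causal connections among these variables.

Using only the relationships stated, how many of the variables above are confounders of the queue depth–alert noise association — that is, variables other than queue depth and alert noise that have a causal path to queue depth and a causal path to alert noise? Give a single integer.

2

The common causes are: cold-start rate (to queue depth via cold-start rate → cache hit ratio → dependency count → queue depth; to alert noise via cold-start rate → traffic volume → PR review time → alert noise); incident count (to queue depth via incident count → cache hit ratio → dependency count → queue depth; to alert noise via incident count → PR review time → alert noise).
Every other variable lacks a causal path to at least one of queue depth and alert noise.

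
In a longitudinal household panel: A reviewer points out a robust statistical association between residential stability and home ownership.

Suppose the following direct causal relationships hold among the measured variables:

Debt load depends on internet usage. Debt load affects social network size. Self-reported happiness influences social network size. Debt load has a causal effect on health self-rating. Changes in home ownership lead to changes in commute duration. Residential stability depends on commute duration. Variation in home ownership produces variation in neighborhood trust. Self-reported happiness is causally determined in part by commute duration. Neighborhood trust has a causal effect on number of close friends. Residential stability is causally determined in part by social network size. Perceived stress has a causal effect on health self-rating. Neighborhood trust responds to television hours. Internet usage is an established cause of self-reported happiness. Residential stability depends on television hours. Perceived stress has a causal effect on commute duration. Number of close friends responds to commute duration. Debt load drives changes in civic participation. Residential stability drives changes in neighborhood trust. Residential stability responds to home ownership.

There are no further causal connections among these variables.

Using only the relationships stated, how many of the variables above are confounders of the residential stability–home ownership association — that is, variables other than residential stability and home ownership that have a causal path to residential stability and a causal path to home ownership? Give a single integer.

0

No listed variable has a causal path to both residential stability and home ownership, so there are no common causes.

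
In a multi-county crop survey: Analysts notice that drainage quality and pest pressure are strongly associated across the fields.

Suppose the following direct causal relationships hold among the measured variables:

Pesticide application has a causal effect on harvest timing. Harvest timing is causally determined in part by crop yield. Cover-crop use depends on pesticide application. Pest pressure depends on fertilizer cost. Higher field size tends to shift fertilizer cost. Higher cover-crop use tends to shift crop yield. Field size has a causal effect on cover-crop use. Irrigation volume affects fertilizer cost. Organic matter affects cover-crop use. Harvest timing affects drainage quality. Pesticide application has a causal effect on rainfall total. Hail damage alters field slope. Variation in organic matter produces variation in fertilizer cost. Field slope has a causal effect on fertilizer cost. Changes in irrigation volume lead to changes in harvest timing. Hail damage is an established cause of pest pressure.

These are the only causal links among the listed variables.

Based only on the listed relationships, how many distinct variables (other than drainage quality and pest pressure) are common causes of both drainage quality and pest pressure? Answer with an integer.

3

The common causes are: field size (to drainage quality via field size → cover-crop use → crop yield → harvest timing → drainage quality; to pest pressure via field size → fertilizer cost → pest pressure); irrigation volume (to drainage quality via irrigation volume → harvest timing → drainage quality; to pest pressure via irrigation volume → fertilizer cost → pest pressure); organic matter (to drainage quality via organic matter → cover-crop use → crop yield → harvest timing → drainage quality; to pest pressure via organic matter → fertilizer cost → pest pressure).
Every other variable lacks a causal path to at least one of drainage quality and pest pressure.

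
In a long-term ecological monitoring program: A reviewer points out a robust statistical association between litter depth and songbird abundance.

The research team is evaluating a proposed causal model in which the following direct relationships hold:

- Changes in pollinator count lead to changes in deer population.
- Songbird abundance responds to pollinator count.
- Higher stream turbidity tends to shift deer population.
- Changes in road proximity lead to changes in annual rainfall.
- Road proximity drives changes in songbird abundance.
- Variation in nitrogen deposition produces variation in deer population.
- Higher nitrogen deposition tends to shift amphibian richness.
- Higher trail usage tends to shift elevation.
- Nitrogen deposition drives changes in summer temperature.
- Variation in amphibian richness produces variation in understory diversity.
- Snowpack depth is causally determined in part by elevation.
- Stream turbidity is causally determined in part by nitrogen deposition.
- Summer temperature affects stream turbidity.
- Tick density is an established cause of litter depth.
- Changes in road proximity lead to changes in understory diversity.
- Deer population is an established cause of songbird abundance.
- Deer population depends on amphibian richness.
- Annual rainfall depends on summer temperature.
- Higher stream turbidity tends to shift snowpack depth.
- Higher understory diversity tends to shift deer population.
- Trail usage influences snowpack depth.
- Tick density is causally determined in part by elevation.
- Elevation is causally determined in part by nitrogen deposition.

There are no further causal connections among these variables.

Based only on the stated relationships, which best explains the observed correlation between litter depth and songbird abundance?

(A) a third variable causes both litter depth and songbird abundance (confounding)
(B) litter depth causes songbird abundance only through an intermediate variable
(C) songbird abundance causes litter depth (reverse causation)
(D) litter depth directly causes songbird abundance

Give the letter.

Nitrogen deposition causes litter depth (nitrogen deposition → elevation → tick density → litter depth) and songbird abundance (nitrogen deposition → deer population → songbird abundance) — a common cause creating the correlation.
There is no stated path from litter depth to songbird abundance or from songbird abundance to litter depth, so neither direct nor reverse causation applies.

A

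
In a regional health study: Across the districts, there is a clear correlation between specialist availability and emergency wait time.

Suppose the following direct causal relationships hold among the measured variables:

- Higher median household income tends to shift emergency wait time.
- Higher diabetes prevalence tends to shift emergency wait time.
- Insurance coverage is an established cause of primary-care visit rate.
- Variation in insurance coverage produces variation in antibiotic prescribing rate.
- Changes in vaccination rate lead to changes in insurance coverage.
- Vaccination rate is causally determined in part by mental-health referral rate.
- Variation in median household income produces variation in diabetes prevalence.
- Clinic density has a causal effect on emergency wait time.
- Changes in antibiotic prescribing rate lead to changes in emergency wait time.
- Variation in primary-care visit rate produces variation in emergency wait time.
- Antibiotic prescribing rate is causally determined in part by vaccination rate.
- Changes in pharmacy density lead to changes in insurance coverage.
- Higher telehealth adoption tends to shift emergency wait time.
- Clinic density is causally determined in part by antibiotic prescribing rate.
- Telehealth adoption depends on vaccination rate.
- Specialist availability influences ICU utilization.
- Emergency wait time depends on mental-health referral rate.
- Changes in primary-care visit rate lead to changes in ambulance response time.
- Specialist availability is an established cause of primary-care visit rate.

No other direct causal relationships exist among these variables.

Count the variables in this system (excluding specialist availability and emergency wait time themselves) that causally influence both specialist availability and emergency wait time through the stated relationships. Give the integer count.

0

No listed variable has a causal path to both specialist availability and emergency wait time, so there are no common causes.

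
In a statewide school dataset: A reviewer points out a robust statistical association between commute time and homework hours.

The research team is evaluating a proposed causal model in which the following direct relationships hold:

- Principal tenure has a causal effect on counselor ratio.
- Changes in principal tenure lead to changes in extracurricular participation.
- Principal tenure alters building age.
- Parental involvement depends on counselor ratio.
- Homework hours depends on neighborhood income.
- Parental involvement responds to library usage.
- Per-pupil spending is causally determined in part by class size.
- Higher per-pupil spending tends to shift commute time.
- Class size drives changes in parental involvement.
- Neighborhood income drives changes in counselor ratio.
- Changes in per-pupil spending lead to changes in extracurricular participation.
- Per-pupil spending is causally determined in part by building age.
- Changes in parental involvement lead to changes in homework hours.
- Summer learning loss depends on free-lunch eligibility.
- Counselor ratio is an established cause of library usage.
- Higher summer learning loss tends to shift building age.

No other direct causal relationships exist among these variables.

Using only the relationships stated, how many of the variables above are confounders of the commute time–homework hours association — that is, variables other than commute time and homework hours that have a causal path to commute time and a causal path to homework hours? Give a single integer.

The common causes are: class size (to commute time via class size → per-pupil spending → commute time; to homework hours via class size → parental involvement → homework hours); principal tenure (to commute time via principal tenure → building age → per-pupil spending → commute time; to homework hours via principal tenure → counselor ratio → parental involvement → homework hours).
Every other variable lacks a causal path to at least one of commute time and homework hours.

2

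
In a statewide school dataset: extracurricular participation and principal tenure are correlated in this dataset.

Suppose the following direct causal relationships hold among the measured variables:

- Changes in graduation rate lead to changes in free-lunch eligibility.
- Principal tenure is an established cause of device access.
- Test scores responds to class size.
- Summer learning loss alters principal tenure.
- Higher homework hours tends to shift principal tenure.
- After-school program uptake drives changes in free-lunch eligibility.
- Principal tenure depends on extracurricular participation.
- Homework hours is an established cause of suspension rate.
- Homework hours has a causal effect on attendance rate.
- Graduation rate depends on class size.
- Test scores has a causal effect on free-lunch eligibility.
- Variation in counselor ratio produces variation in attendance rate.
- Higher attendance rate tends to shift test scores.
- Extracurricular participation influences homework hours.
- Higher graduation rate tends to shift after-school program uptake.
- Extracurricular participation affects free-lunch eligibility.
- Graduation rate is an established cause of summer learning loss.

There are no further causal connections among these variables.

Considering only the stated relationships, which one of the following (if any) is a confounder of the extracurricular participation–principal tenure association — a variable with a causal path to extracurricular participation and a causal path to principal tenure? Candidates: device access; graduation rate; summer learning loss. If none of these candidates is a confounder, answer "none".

none

None of the listed candidates has causal paths to both extracurricular participation and principal tenure in the stated relationships, so none is a common cause.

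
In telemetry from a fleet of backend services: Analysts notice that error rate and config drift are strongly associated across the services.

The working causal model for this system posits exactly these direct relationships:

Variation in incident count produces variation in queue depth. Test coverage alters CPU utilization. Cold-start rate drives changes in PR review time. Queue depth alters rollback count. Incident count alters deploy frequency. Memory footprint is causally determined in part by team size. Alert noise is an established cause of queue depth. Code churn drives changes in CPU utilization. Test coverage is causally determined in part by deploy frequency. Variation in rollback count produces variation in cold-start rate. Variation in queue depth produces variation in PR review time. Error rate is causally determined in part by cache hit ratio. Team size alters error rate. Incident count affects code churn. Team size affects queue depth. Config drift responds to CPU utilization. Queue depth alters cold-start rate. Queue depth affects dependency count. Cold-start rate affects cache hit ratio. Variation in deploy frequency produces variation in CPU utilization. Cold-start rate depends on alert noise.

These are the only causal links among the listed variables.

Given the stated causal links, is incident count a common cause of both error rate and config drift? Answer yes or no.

yes

Incident count has a causal path to error rate (incident count → queue depth → cold-start rate → cache hit ratio → error rate) and to config drift (incident count → code churn → CPU utilization → config drift), so it is a common cause of both — a confounder.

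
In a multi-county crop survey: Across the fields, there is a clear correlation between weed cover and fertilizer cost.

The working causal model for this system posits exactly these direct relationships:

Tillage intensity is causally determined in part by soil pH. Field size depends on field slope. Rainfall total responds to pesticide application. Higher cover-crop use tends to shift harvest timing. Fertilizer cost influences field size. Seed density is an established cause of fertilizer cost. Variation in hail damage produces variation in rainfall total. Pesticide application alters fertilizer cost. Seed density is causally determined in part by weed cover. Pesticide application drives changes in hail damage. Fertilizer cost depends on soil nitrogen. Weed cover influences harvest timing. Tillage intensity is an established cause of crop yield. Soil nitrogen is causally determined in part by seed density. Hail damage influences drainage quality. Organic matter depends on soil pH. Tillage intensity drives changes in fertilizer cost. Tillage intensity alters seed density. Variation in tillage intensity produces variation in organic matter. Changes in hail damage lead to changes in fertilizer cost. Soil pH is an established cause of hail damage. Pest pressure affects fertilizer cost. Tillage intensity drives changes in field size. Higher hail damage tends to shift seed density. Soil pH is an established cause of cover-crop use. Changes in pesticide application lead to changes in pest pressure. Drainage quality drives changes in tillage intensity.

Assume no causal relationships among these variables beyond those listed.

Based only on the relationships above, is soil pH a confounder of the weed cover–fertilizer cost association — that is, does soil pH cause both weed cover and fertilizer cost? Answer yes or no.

no

Soil pH has no stated causal path to weed cover. A confounder must cause both variables, so soil pH does not qualify.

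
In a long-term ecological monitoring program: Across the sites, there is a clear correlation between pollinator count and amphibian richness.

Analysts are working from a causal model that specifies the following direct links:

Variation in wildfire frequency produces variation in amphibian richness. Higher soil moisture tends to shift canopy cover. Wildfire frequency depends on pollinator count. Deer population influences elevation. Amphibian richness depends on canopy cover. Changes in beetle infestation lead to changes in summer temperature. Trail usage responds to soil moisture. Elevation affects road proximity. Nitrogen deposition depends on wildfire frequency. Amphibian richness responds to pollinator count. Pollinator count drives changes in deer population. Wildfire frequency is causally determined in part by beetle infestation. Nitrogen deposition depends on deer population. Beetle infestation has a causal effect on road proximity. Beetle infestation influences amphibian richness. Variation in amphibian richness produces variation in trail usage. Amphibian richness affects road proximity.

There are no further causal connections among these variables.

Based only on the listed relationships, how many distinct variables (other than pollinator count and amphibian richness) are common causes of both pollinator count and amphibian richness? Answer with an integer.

No listed variable has a causal path to both pollinator count and amphibian richness, so there are no common causes.

0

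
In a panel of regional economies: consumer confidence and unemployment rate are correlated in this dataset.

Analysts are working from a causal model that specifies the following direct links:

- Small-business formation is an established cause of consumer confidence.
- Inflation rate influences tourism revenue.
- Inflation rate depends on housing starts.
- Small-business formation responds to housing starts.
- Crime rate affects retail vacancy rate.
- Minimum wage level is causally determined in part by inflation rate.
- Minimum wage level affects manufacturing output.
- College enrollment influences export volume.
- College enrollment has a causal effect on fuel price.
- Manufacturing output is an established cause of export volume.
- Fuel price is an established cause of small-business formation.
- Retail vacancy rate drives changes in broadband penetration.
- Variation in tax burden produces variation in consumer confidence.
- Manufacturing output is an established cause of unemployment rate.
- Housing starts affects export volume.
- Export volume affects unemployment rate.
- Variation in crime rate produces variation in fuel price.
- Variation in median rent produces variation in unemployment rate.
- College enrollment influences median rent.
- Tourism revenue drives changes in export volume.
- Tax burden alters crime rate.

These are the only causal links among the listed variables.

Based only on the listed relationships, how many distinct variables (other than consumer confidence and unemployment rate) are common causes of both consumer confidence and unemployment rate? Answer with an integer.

2

The common causes are: college enrollment (to consumer confidence via college enrollment → fuel price → small-business formation → consumer confidence; to unemployment rate via college enrollment → export volume → unemployment rate); housing starts (to consumer confidence via housing starts → small-business formation → consumer confidence; to unemployment rate via housing starts → export volume → unemployment rate).
Every other variable lacks a causal path to at least one of consumer confidence and unemployment rate.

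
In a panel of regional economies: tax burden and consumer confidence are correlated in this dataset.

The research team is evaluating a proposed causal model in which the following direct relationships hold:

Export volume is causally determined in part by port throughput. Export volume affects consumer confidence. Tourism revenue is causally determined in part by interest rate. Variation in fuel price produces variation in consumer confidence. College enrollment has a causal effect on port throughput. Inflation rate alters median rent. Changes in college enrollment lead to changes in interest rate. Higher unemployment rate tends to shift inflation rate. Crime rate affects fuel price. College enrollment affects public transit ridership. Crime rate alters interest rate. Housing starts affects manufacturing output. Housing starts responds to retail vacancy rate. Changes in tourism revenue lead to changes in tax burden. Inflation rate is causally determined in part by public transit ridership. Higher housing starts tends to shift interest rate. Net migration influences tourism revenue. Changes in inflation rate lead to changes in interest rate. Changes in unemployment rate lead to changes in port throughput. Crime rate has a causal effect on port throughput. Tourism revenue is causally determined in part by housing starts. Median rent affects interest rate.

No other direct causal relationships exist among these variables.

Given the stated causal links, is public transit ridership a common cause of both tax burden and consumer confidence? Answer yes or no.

no

Public transit ridership has no stated causal path to consumer confidence. A confounder must cause both variables, so public transit ridership does not qualify.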